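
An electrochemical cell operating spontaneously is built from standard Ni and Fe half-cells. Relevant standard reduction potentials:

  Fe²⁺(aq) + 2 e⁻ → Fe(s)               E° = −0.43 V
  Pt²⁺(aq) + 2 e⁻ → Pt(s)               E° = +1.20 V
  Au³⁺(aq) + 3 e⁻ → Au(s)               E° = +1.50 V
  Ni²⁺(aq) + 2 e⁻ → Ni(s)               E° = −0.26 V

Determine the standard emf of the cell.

The Ni²⁺/Ni couple has the higher E°, so Ni ion is reduced (cathode) and Fe is oxidized (anode).
E°cell = E°(cathode) − E°(anode) = −0.26 − (−0.43) = +0.17 V.

+0.17 V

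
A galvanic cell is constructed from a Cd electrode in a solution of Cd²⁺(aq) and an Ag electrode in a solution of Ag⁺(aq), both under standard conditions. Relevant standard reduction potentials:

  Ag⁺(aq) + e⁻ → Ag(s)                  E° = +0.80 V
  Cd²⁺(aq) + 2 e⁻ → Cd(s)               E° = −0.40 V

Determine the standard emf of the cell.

The Ag⁺/Ag couple has the higher E°, so Ag ion is reduced (cathode) and Cd is oxidized (anode).
E°cell = E°(cathode) − E°(anode) = +0.80 − (−0.40) = +1.20 V.

+1.20 V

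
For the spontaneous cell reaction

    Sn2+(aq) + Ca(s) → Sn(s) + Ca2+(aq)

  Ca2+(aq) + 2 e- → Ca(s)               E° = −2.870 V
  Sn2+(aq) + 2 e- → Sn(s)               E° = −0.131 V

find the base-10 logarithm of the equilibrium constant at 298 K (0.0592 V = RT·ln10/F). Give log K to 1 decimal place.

The Sn²⁺/Sn couple is reduced (cathode); E°cell = −0.131 − (−2.870) = +2.739 V with n = 2.
At equilibrium E = 0, so log K = nE°cell / 0.0592 = (2)(+2.739) / 0.0592 = 92.5.

log K = 92.5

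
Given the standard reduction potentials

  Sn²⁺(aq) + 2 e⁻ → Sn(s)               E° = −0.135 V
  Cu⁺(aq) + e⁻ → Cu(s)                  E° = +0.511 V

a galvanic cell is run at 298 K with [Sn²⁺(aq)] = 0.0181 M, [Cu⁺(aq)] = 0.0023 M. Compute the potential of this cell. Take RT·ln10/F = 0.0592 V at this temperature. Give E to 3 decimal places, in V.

The Cu⁺/Cu couple has the more positive E°, so it is the cathode; Sn²⁺/Sn is the anode.
E°cell = E°cat − E°an = +0.511 − (−0.135) = +0.646 V; n = 2.
Balancing gives 2 Cu⁺(aq) + Sn(s) → 2 Cu(s) + Sn²⁺(aq); hence Q = [Sn²⁺(aq)] / [Cu⁺(aq)]^2 = 3.42×10^3 (log Q = 3.534).
E = E° − (0.0592/n)·log Q = +0.646 − (0.0592/2)(3.534) = +0.541 V.

+0.541 V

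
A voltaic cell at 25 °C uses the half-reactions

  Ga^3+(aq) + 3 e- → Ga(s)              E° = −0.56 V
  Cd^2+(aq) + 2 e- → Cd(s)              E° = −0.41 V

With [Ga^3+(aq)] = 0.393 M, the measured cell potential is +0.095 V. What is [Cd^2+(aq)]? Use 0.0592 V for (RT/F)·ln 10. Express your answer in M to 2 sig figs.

With Cd²⁺/Cd at the cathode and Ga³⁺/Ga at the anode, E°cell = −0.41 − (−0.56) = +0.15 V (n = 6).
From the Nernst equation, log Q = n(E° − E)/0.0592 = 6·(+0.15 − (+0.095))/0.0592 = 5.574.
The balanced reaction is 3 Cd^2+(aq) + 2 Ga(s) → 3 Cd(s) + 2 Ga^3+(aq), so Q = [Ga^3+(aq)]^2 / [Cd^2+(aq)]^3.
Isolating [Cd^2+(aq)] in Q = 10^{5.574} yields log [Cd^2+(aq)] = −2.128, i.e. 0.0074 M.

0.0074 M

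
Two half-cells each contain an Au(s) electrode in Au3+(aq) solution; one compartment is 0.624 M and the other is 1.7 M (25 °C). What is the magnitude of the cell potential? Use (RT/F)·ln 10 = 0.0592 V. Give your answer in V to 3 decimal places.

For a concentration cell E°cell = 0, since both electrodes use the same couple.
The compartment with the higher Au3+(aq) concentration (1.7 M) acts as the cathode; ions are reduced there and produced at the dilute (0.624 M) anode.
With n = 3, Ecell = −(0.0592/3)·log([dilute]/[conc]) = −(0.0592/3)·log(0.624/1.7) = +0.009 V.

0.009 V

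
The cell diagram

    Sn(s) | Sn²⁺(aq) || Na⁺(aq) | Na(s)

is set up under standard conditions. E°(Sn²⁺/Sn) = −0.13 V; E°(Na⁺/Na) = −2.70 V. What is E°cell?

−2.57 V

By convention the left-hand electrode in cell notation is the anode (oxidation) and the right-hand electrode is the cathode (reduction).
E°cell = E°(right) − E°(left) = −2.70 − (−0.13) = −2.57 V.
The negative sign shows that, as written, the cell would require an external voltage to drive the reaction.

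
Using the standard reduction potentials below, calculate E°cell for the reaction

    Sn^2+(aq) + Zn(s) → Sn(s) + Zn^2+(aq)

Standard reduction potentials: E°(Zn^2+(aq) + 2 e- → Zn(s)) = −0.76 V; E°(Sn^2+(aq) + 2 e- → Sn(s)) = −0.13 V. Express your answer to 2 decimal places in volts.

+0.63 V

Sn^2+(aq) gains electrons, so the Sn²⁺/Sn couple is the cathode; the Zn²⁺/Zn couple is the anode.
E°cell = E°(cathode) − E°(anode) = −0.13 − (−0.76) = +0.63 V.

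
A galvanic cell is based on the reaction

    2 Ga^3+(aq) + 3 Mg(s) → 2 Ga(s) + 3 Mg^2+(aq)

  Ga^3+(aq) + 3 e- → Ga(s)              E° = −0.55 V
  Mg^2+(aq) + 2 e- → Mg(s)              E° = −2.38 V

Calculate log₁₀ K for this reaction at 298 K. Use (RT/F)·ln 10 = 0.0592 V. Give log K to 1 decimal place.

log K = 185.5

The Ga³⁺/Ga couple is reduced (cathode); E°cell = −0.55 − (−2.38) = +1.83 V with n = 6.
At equilibrium E = 0, so log K = nE°cell / 0.0592 = (6)(+1.83) / 0.0592 = 185.5.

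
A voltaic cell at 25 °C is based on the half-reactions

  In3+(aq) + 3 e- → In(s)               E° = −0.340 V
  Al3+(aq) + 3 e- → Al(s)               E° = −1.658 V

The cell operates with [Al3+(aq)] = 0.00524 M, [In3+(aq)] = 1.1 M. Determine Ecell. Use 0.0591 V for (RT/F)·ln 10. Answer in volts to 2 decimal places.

Since E°(In³⁺/In) > E°(Al³⁺/Al), In³⁺/In serves as the cathode.
E°cell = −0.340 − (−1.658) = +1.318 V, with n = 3 electrons transferred.
Balancing gives In3+(aq) + Al(s) → In(s) + Al3+(aq); hence Q = [Al3+(aq)] / [In3+(aq)] = 0.00476 (log Q = −2.322).
By the Nernst equation, E = +1.318 − (0.0591/3)·(−2.322) = +1.36 V.

+1.36 V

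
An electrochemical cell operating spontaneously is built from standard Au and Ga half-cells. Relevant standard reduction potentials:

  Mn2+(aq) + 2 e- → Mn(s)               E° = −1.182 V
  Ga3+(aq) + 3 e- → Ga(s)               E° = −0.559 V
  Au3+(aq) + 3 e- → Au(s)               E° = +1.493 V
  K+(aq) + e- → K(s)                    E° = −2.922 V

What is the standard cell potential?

Of the two couples in this cell, the one with the more positive reduction potential is reduced at the cathode: here that is Au³⁺/Au (+1.493 V); Ga³⁺/Ga (−0.559 V) is the anode.
E°cell = E°(cathode) − E°(anode) = +1.493 − (−0.559) = +2.052 V.

+2.052 V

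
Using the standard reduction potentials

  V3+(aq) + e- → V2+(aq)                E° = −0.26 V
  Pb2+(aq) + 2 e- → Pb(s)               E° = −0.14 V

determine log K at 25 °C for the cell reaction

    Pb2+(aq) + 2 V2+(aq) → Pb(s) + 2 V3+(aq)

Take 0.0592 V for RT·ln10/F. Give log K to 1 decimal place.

The Pb²⁺/Pb couple is reduced (cathode); E°cell = −0.14 − (−0.26) = +0.12 V with n = 2.
At equilibrium E = 0, so log K = nE°cell / 0.0592 = (2)(+0.12) / 0.0592 = 4.1.

log K = 4.1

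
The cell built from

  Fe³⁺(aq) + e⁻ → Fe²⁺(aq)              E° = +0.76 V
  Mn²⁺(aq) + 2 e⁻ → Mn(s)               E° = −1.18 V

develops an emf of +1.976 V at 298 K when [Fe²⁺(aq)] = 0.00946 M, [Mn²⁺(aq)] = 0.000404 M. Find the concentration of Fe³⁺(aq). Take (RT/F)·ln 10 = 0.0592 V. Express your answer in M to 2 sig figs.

0.00077 M

Fe³⁺/Fe²⁺ is the cathode (higher E°); E°cell = +0.76 − (−1.18) = +1.94 V with n = 2.
Rearranging E = E° − (0.0592/n)·log Q gives log Q = 2(+1.94 − (+1.976))/0.0592 = −1.216.
For 2 Fe³⁺(aq) + Mn(s) → 2 Fe²⁺(aq) + Mn²⁺(aq), the reaction quotient is Q = ([Fe²⁺(aq)]^2·[Mn²⁺(aq)]) / [Fe³⁺(aq)]^2.
Solving for the unknown gives log [Fe³⁺(aq)] = −3.113, so [Fe³⁺(aq)] ≈ 0.00077 M.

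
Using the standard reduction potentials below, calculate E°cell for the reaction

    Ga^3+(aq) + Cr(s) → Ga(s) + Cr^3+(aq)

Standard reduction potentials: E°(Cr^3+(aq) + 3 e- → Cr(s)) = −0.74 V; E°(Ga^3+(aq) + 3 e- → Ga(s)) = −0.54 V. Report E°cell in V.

Ga^3+(aq) gains electrons, so the Ga³⁺/Ga couple is the cathode; the Cr³⁺/Cr couple is the anode.
E°cell = E°(cathode) − E°(anode) = −0.54 − (−0.74) = +0.20 V.
The positive value indicates the reaction is spontaneous as written.

+0.20 V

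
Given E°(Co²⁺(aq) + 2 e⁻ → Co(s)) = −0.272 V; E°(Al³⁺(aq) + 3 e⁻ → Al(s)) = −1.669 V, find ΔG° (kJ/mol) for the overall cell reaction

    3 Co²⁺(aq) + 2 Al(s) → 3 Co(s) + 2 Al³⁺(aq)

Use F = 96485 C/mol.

−809 kJ/mol

In the reaction as written Co²⁺(aq) is reduced, so the Co²⁺/Co couple is the cathode and Al³⁺/Al is the anode.
E°cell = −0.272 − (−1.669) = +1.397 V; balancing electrons gives n = 6.
ΔG° = −nFE°cell = −(6)(96485)(+1.397) J/mol = −809 kJ/mol.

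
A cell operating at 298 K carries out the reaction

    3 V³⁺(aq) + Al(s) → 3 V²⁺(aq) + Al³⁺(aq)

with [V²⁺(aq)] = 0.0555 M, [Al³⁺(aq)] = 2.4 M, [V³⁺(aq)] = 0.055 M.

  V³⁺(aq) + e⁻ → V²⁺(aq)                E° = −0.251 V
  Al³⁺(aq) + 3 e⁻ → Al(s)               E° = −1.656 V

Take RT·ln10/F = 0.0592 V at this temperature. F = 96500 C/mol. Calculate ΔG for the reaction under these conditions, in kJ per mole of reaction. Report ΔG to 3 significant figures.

−405 kJ/mol

E°cell = −0.251 − (−1.656) = +1.405 V; the balanced reaction transfers n = 3 electrons.
The reaction quotient is ([V²⁺(aq)]^3·[Al³⁺(aq)]) / [V³⁺(aq)]^3 = 2.47; by Nernst, E = +1.405 − (0.0592/3)(0.392) = +1.3973 V.
Finally ΔG = −nFE = −(3)(96500 C/mol)(+1.3973 V) = −405 kJ/mol.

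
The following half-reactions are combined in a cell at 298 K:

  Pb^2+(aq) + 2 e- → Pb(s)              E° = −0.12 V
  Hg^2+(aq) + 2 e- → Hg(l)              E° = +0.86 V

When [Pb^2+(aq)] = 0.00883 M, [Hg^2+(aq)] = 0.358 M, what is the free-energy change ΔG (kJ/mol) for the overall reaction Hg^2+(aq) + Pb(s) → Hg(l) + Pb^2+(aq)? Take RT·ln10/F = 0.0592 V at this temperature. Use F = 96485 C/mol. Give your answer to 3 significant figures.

The standard cell potential is +0.86 − (−0.12) = +0.98 V, with n = 2 electrons in the balanced equation.
Q = [Pb^2+(aq)] / [Hg^2+(aq)] = 0.0247, so log Q = −1.608 and E = +0.98 − (0.0592/2)(−1.608) = +1.0276 V.
ΔG = −nFE = −(2)(96485)(+1.0276) J/mol = −198 kJ/mol.

−198 kJ/mol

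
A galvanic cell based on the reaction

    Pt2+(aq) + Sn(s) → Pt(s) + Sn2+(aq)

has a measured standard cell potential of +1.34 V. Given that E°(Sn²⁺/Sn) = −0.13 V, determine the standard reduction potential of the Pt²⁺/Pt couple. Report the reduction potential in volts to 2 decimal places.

In the reaction as written the Pt²⁺/Pt couple is reduced (cathode) and Sn²⁺/Sn is oxidized (anode), so E°cell = E°(Pt²⁺/Pt) − E°(Sn²⁺/Sn).
E°(Pt²⁺/Pt) = E°cell + E°(anode) = +1.34 + (−0.13) = +1.21 V.

+1.21 V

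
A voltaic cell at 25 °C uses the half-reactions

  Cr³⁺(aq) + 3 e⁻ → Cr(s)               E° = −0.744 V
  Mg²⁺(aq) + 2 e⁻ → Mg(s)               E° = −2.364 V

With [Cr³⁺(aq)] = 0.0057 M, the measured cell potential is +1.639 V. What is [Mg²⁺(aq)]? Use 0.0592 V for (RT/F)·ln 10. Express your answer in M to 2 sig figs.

The Cr³⁺/Cr couple has the larger reduction potential, so it is the cathode: E°cell = −0.744 − (−2.364) = +1.620 V and n = 6.
From the Nernst equation, log Q = n(E° − E)/0.0592 = 6·(+1.620 − (+1.639))/0.0592 = −1.926.
Balancing electrons gives 2 Cr³⁺(aq) + 3 Mg(s) → 2 Cr(s) + 3 Mg²⁺(aq); thus Q = [Mg²⁺(aq)]^3 / [Cr³⁺(aq)]^2.
Isolating [Mg²⁺(aq)] in Q = 10^{−1.926} yields log [Mg²⁺(aq)] = −2.138, i.e. 0.0073 M.

0.0073 M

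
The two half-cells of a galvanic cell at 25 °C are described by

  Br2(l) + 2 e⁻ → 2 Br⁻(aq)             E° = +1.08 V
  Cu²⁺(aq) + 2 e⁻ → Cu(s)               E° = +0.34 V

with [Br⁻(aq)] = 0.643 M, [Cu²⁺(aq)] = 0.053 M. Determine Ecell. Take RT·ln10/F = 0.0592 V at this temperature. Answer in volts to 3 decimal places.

+0.789 V

Since E°(Br₂/Br⁻) > E°(Cu²⁺/Cu), Br₂/Br⁻ serves as the cathode.
E°cell = E°cat − E°an = +1.08 − (+0.34) = +0.74 V; n = 2.
Balancing gives Br2(l) + Cu(s) → 2 Br⁻(aq) + Cu²⁺(aq); hence Q = [Br⁻(aq)]^2·[Cu²⁺(aq)] = 0.0219 (log Q = −1.659).
E = E° − (0.0592/n)·log Q = +0.74 − (0.0592/2)(−1.659) = +0.789 V.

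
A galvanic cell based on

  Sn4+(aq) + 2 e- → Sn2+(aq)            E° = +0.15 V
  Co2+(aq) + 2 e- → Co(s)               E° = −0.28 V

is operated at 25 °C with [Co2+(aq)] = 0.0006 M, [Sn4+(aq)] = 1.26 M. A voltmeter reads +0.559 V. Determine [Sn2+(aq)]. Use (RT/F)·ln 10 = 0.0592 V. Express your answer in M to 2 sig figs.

0.092 M

With Sn⁴⁺/Sn²⁺ at the cathode and Co²⁺/Co at the anode, E°cell = +0.15 − (−0.28) = +0.43 V (n = 2).
Rearranging E = E° − (0.0592/n)·log Q gives log Q = 2(+0.43 − (+0.559))/0.0592 = −4.358.
Balancing electrons gives Sn4+(aq) + Co(s) → Sn2+(aq) + Co2+(aq); thus Q = ([Sn2+(aq)]·[Co2+(aq)]) / [Sn4+(aq)].
Solving for the unknown gives log [Sn2+(aq)] = −1.036, so [Sn2+(aq)] ≈ 0.092 M.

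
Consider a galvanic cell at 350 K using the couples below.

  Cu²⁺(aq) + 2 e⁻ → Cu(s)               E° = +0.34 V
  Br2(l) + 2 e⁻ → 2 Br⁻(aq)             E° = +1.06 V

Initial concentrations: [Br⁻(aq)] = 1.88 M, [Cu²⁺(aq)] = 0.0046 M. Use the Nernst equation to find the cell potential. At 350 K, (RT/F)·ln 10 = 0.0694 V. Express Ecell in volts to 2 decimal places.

+0.78 V

Br₂/Br⁻ is reduced (cathode, E° = +1.06 V) and Cu²⁺/Cu is oxidized (anode).
E°cell = E°cat − E°an = +1.06 − (+0.34) = +0.72 V; n = 2.
Balancing gives Br2(l) + Cu(s) → 2 Br⁻(aq) + Cu²⁺(aq); hence Q = [Br⁻(aq)]^2·[Cu²⁺(aq)] = 0.0163 (log Q = −1.789).
Applying E = E° − (RT ln10/nF)·log Q gives +0.72 − (0.0694/2)(−1.789) = +0.78 V.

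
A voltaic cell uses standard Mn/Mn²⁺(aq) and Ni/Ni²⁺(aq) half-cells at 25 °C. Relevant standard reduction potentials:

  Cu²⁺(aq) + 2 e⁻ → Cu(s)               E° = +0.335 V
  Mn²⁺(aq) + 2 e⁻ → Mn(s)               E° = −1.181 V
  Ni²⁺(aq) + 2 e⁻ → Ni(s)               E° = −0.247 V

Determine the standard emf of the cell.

+0.934 V

Of the two couples in this cell, the one with the more positive reduction potential is reduced at the cathode: here that is Ni²⁺/Ni (−0.247 V); Mn²⁺/Mn (−1.181 V) is the anode.
E°cell = E°(cathode) − E°(anode) = −0.247 − (−1.181) = +0.934 V.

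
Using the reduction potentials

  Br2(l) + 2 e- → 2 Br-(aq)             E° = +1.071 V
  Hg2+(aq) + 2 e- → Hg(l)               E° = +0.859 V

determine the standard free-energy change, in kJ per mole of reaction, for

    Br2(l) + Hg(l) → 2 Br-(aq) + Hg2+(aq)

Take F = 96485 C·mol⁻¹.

−40.9 kJ/mol

In the reaction as written Br2(l) is reduced, so the Br₂/Br⁻ couple is the cathode and Hg²⁺/Hg is the anode.
E°cell = +1.071 − (+0.859) = +0.212 V; balancing electrons gives n = 2.
ΔG° = −nFE°cell = −(2)(96485)(+0.212) J/mol = −40.9 kJ/mol.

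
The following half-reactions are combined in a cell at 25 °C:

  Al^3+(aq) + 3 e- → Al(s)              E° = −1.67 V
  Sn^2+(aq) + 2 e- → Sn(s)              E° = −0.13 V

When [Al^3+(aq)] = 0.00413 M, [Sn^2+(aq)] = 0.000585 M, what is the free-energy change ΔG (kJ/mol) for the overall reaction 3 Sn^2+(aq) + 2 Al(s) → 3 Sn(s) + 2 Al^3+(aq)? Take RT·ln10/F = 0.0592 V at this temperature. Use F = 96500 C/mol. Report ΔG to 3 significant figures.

With Sn²⁺/Sn reduced at the cathode, E°cell = −0.13 − (−1.67) = +1.54 V and n = 6.
The reaction quotient is [Al^3+(aq)]^2 / [Sn^2+(aq)]^3 = 8.52×10^4; by Nernst, E = +1.54 − (0.0592/6)(4.930) = +1.4914 V.
ΔG = −nFE = −(6)(96500)(+1.4914) J/mol = −864 kJ/mol.

−864 kJ/mol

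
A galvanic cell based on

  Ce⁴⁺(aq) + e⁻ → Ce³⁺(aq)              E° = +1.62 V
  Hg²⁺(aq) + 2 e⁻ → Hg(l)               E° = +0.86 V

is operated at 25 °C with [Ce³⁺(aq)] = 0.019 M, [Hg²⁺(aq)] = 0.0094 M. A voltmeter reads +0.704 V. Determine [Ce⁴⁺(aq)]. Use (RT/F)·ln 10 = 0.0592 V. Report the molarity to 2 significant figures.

0.00021 M

The Ce⁴⁺/Ce³⁺ couple has the larger reduction potential, so it is the cathode: E°cell = +1.62 − (+0.86) = +0.76 V and n = 2.
From the Nernst equation, log Q = n(E° − E)/0.0592 = 2·(+0.76 − (+0.704))/0.0592 = 1.892.
The balanced reaction is 2 Ce⁴⁺(aq) + Hg(l) → 2 Ce³⁺(aq) + Hg²⁺(aq), so Q = ([Ce³⁺(aq)]^2·[Hg²⁺(aq)]) / [Ce⁴⁺(aq)]^2.
Solving for the unknown gives log [Ce⁴⁺(aq)] = −3.681, so [Ce⁴⁺(aq)] ≈ 0.00021 M.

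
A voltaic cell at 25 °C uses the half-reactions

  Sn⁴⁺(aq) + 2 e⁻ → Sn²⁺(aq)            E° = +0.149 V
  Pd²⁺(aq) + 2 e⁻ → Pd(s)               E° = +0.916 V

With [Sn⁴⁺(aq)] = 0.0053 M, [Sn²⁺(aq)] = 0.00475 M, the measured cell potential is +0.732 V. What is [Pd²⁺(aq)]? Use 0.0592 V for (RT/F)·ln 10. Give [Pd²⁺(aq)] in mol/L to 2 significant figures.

0.073 M

Pd²⁺/Pd is the cathode (higher E°); E°cell = +0.916 − (+0.149) = +0.767 V with n = 2.
From the Nernst equation, log Q = n(E° − E)/0.0592 = 2·(+0.767 − (+0.732))/0.0592 = 1.182.
The balanced reaction is Pd²⁺(aq) + Sn²⁺(aq) → Pd(s) + Sn⁴⁺(aq), so Q = [Sn⁴⁺(aq)] / ([Pd²⁺(aq)]·[Sn²⁺(aq)]).
Solving for the unknown gives log [Pd²⁺(aq)] = −1.134, so [Pd²⁺(aq)] ≈ 0.073 M.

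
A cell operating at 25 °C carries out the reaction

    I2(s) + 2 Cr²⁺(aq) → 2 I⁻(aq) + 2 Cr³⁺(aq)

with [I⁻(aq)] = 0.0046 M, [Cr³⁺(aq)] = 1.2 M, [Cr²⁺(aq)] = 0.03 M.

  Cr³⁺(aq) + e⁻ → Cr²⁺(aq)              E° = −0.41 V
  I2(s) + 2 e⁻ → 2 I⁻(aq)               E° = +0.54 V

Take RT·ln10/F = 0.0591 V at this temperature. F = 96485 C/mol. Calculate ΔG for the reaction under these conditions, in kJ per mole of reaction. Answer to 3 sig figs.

With I₂/I⁻ reduced at the cathode, E°cell = +0.54 − (−0.41) = +0.95 V and n = 2.
Here Q = ([I⁻(aq)]^2·[Cr³⁺(aq)]^2) / [Cr²⁺(aq)]^2 = 0.0339 (log Q = −1.470), giving E = +0.95 − (0.0591/2)·(−1.470) = +0.9934 V.
Then ΔG = −nFE = −2 × 96485 × +0.9934 J/mol = −192 kJ/mol.

−192 kJ/mol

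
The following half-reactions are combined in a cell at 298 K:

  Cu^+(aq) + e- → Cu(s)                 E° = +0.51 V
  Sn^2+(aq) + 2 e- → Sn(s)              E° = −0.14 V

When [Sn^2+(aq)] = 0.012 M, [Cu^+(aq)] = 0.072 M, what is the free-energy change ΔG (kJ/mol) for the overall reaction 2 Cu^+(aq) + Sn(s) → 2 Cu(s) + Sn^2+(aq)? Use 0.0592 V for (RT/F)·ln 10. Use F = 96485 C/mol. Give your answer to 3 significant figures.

−123 kJ/mol

The standard cell potential is +0.51 − (−0.14) = +0.65 V, with n = 2 electrons in the balanced equation.
The reaction quotient is [Sn^2+(aq)] / [Cu^+(aq)]^2 = 2.31; by Nernst, E = +0.65 − (0.0592/2)(0.365) = +0.6392 V.
Then ΔG = −nFE = −2 × 96485 × +0.6392 J/mol = −123 kJ/mol.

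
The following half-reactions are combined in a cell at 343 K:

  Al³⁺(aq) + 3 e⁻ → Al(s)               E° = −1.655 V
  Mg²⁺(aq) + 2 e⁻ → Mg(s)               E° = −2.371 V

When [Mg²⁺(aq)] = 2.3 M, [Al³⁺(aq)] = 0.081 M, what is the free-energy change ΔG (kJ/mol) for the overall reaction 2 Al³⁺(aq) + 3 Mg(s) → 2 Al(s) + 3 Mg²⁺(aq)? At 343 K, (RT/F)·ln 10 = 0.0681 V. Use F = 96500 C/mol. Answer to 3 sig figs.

−393 kJ/mol

E°cell = −1.655 − (−2.371) = +0.716 V; the balanced reaction transfers n = 6 electrons.
The reaction quotient is [Mg²⁺(aq)]^3 / [Al³⁺(aq)]^2 = 1.85×10^3; by Nernst, E = +0.716 − (0.0681/6)(3.268) = +0.6789 V.
Finally ΔG = −nFE = −(6)(96500 C/mol)(+0.6789 V) = −393 kJ/mol.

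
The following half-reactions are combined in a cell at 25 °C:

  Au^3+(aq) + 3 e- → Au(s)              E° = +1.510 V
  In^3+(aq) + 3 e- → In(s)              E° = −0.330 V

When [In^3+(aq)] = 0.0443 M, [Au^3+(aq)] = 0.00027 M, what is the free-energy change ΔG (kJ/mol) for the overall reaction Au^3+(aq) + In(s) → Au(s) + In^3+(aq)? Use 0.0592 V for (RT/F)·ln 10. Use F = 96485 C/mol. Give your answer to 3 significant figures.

With Au³⁺/Au reduced at the cathode, E°cell = +1.510 − (−0.330) = +1.840 V and n = 3.
The reaction quotient is [In^3+(aq)] / [Au^3+(aq)] = 164; by Nernst, E = +1.840 − (0.0592/3)(2.215) = +1.7963 V.
ΔG = −nFE = −(3)(96485)(+1.7963) J/mol = −520 kJ/mol.

−520 kJ/mol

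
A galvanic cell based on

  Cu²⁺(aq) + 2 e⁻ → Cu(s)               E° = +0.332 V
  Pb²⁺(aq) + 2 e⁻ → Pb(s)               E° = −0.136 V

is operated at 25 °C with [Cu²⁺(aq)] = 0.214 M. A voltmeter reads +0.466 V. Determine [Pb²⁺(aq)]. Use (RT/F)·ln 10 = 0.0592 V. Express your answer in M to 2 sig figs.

0.25 M

Cu²⁺/Cu is the cathode (higher E°); E°cell = +0.332 − (−0.136) = +0.468 V with n = 2.
Rearranging E = E° − (0.0592/n)·log Q gives log Q = 2(+0.468 − (+0.466))/0.0592 = 0.068.
For Cu²⁺(aq) + Pb(s) → Cu(s) + Pb²⁺(aq), the reaction quotient is Q = [Pb²⁺(aq)] / [Cu²⁺(aq)].
Isolating [Pb²⁺(aq)] in Q = 10^{0.068} yields log [Pb²⁺(aq)] = −0.602, i.e. 0.25 M.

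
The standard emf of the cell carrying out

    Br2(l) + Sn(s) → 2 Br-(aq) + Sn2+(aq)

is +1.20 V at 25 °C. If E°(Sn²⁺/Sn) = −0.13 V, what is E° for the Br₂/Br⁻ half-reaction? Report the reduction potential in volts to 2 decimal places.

+1.07 V

In the reaction as written the Br₂/Br⁻ couple is reduced (cathode) and Sn²⁺/Sn is oxidized (anode), so E°cell = E°(Br₂/Br⁻) − E°(Sn²⁺/Sn).
E°(Br₂/Br⁻) = E°cell + E°(anode) = +1.20 + (−0.13) = +1.07 V.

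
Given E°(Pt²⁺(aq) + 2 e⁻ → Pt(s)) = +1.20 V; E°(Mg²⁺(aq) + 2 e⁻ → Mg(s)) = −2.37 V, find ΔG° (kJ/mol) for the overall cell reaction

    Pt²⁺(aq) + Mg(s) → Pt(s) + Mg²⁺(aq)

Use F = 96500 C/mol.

−689 kJ/mol

In the reaction as written Pt²⁺(aq) is reduced, so the Pt²⁺/Pt couple is the cathode and Mg²⁺/Mg is the anode.
E°cell = +1.20 − (−2.37) = +3.57 V; balancing electrons gives n = 2.
ΔG° = −nFE°cell = −(2)(96500)(+3.57) J/mol = −689 kJ/mol.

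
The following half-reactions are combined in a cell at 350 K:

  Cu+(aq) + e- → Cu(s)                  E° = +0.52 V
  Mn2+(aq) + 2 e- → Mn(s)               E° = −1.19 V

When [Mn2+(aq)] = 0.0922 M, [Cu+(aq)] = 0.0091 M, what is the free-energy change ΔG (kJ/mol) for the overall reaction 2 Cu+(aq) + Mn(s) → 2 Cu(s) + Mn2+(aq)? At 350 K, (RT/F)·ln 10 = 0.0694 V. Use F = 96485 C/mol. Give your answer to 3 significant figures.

E°cell = +0.52 − (−1.19) = +1.71 V; the balanced reaction transfers n = 2 electrons.
Q = [Mn2+(aq)] / [Cu+(aq)]^2 = 1.11×10^3, so log Q = 3.047 and E = +1.71 − (0.0694/2)(3.047) = +1.6043 V.
Then ΔG = −nFE = −2 × 96485 × +1.6043 J/mol = −310 kJ/mol.

−310 kJ/mol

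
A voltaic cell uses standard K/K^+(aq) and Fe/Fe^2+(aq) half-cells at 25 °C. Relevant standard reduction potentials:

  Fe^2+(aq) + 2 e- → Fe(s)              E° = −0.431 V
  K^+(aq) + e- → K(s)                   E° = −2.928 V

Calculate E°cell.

+2.497 V

Of the two couples in this cell, the one with the more positive reduction potential is reduced at the cathode: here that is Fe²⁺/Fe (−0.431 V); K⁺/K (−2.928 V) is the anode.
E°cell = E°(cathode) − E°(anode) = −0.431 − (−2.928) = +2.497 V.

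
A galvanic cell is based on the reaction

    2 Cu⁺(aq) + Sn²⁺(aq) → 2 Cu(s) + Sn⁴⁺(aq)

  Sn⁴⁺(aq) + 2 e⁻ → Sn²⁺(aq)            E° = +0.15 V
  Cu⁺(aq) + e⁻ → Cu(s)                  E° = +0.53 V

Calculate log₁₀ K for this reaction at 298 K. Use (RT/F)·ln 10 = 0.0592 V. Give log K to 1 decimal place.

The Cu⁺/Cu couple is reduced (cathode); E°cell = +0.53 − (+0.15) = +0.38 V with n = 2.
At equilibrium E = 0, so log K = nE°cell / 0.0592 = (2)(+0.38) / 0.0592 = 12.8.

log K = 12.8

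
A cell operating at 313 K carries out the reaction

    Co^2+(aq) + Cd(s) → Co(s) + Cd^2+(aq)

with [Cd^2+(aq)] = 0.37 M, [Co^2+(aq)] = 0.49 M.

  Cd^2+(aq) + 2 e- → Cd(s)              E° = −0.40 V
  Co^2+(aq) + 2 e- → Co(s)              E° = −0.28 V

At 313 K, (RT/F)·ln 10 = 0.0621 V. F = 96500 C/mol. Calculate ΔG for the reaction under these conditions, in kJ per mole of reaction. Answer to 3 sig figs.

−23.9 kJ/mol

With Co²⁺/Co reduced at the cathode, E°cell = −0.28 − (−0.40) = +0.12 V and n = 2.
Q = [Cd^2+(aq)] / [Co^2+(aq)] = 0.755, so log Q = −0.122 and E = +0.12 − (0.0621/2)(−0.122) = +0.1238 V.
Finally ΔG = −nFE = −(2)(96500 C/mol)(+0.1238 V) = −23.9 kJ/mol.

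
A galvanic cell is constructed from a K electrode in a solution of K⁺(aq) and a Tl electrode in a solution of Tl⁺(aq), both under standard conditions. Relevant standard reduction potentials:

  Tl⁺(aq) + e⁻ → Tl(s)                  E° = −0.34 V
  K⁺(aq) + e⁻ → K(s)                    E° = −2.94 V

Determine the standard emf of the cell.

+2.60 V

Of the two couples in this cell, the one with the more positive reduction potential is reduced at the cathode: here that is Tl⁺/Tl (−0.34 V); K⁺/K (−2.94 V) is the anode.
E°cell = E°(cathode) − E°(anode) = −0.34 − (−2.94) = +2.60 V.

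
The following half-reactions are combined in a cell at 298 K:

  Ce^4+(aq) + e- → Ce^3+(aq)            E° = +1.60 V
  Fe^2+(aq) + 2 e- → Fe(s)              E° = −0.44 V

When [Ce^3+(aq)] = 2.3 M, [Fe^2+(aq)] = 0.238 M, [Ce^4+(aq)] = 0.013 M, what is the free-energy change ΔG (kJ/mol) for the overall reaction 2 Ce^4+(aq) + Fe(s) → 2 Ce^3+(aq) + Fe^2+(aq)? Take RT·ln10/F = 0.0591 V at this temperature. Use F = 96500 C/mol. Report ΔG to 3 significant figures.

−372 kJ/mol

E°cell = +1.60 − (−0.44) = +2.04 V; the balanced reaction transfers n = 2 electrons.
Q = ([Ce^3+(aq)]^2·[Fe^2+(aq)]) / [Ce^4+(aq)]^2 = 7.45×10^3, so log Q = 3.872 and E = +2.04 − (0.0591/2)(3.872) = +1.9256 V.
ΔG = −nFE = −(2)(96500)(+1.9256) J/mol = −372 kJ/mol.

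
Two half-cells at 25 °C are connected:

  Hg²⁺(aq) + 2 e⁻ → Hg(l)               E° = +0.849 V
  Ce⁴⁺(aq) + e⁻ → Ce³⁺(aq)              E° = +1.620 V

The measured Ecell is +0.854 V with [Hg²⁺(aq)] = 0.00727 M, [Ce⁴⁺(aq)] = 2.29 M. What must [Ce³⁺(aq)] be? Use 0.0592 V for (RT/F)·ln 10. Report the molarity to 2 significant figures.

Ce⁴⁺/Ce³⁺ is the cathode (higher E°); E°cell = +1.620 − (+0.849) = +0.771 V with n = 2.
Since E = E° − (0.0592/n)·log Q, log Q = n(E° − E)/0.0592 = −2.804.
The balanced reaction is 2 Ce⁴⁺(aq) + Hg(l) → 2 Ce³⁺(aq) + Hg²⁺(aq), so Q = ([Ce³⁺(aq)]^2·[Hg²⁺(aq)]) / [Ce⁴⁺(aq)]^2.
Isolating [Ce³⁺(aq)] in Q = 10^{−2.804} yields log [Ce³⁺(aq)] = 0.027, i.e. 1.1 M.

1.1 M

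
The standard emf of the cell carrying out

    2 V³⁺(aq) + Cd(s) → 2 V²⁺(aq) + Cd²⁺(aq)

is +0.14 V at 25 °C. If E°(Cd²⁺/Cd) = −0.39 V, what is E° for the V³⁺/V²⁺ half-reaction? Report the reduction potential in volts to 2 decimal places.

−0.25 V

In the reaction as written the V³⁺/V²⁺ couple is reduced (cathode) and Cd²⁺/Cd is oxidized (anode), so E°cell = E°(V³⁺/V²⁺) − E°(Cd²⁺/Cd).
E°(V³⁺/V²⁺) = E°cell + E°(anode) = +0.14 + (−0.39) = −0.25 V.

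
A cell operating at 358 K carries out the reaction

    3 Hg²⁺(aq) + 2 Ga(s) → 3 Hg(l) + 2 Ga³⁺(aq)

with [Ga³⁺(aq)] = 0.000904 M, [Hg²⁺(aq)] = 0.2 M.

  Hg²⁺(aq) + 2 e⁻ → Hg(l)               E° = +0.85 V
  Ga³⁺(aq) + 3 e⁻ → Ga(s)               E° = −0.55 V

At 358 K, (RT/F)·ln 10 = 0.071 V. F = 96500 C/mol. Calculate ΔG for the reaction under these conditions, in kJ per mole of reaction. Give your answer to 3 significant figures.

−838 kJ/mol

E°cell = +0.85 − (−0.55) = +1.40 V; the balanced reaction transfers n = 6 electrons.
Q = [Ga³⁺(aq)]^2 / [Hg²⁺(aq)]^3 = 0.000102, so log Q = −3.991 and E = +1.40 − (0.071/6)(−3.991) = +1.4472 V.
ΔG = −nFE = −(6)(96500)(+1.4472) J/mol = −838 kJ/mol.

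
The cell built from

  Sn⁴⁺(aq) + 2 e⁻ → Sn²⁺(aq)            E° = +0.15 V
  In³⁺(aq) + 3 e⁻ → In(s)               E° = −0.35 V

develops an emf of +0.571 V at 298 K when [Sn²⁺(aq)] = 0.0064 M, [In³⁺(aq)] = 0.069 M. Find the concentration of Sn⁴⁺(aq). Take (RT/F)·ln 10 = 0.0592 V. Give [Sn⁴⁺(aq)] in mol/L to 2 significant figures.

With Sn⁴⁺/Sn²⁺ at the cathode and In³⁺/In at the anode, E°cell = +0.15 − (−0.35) = +0.50 V (n = 6).
From the Nernst equation, log Q = n(E° − E)/0.0592 = 6·(+0.50 − (+0.571))/0.0592 = −7.196.
Balancing electrons gives 3 Sn⁴⁺(aq) + 2 In(s) → 3 Sn²⁺(aq) + 2 In³⁺(aq); thus Q = ([Sn²⁺(aq)]^3·[In³⁺(aq)]^2) / [Sn⁴⁺(aq)]^3.
Substituting the known concentrations and solving, log [Sn⁴⁺(aq)] = −0.569 and [Sn⁴⁺(aq)] = 0.27 M.

0.27 M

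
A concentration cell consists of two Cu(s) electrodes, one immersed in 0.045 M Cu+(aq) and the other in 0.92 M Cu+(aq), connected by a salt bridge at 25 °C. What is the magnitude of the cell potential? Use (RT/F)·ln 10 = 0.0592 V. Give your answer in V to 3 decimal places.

0.078 V

For a concentration cell E°cell = 0, since both electrodes use the same couple.
The compartment with the higher Cu+(aq) concentration (0.92 M) acts as the cathode; ions are reduced there and produced at the dilute (0.045 M) anode.
With n = 1, Ecell = −(0.0592/1)·log([dilute]/[conc]) = −(0.0592/1)·log(0.045/0.92) = +0.078 V.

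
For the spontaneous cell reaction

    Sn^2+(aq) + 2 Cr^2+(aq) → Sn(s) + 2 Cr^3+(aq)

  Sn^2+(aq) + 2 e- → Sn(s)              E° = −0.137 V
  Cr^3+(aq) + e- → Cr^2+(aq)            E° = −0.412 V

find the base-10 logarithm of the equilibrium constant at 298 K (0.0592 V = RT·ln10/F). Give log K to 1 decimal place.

log K = 9.3

The Sn²⁺/Sn couple is reduced (cathode); E°cell = −0.137 − (−0.412) = +0.275 V with n = 2.
At equilibrium E = 0, so log K = nE°cell / 0.0592 = (2)(+0.275) / 0.0592 = 9.3.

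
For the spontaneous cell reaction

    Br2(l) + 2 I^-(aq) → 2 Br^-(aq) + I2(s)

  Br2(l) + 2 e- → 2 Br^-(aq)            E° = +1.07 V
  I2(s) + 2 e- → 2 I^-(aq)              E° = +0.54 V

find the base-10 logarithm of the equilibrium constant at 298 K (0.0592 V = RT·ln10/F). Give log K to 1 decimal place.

log K = 17.9

The Br₂/Br⁻ couple is reduced (cathode); E°cell = +1.07 − (+0.54) = +0.53 V with n = 2.
At equilibrium E = 0, so log K = nE°cell / 0.0592 = (2)(+0.53) / 0.0592 = 17.9.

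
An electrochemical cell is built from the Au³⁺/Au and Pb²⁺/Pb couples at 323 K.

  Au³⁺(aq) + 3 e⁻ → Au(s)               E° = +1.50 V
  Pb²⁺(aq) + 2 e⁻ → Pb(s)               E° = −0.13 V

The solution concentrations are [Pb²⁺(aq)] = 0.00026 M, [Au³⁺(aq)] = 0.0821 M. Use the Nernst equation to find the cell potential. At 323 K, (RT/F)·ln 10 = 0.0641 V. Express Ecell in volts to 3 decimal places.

+1.722 V

Au³⁺/Au is reduced (cathode, E° = +1.50 V) and Pb²⁺/Pb is oxidized (anode).
E°cell = E°cat − E°an = +1.50 − (−0.13) = +1.63 V; n = 6.
For the overall reaction 2 Au³⁺(aq) + 3 Pb(s) → 2 Au(s) + 3 Pb²⁺(aq), Q = [Pb²⁺(aq)]^3 / [Au³⁺(aq)]^2 = 2.61×10^−9, giving log Q = −8.584.
By the Nernst equation, E = +1.63 − (0.0641/6)·(−8.584) = +1.722 V.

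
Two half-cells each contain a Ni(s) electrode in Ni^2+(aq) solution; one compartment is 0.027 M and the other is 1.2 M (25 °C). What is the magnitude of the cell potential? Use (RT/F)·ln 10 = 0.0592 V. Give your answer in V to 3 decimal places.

0.049 V

For a concentration cell E°cell = 0, since both electrodes use the same couple.
The compartment with the higher Ni^2+(aq) concentration (1.2 M) acts as the cathode; ions are reduced there and produced at the dilute (0.027 M) anode.
With n = 2, Ecell = −(0.0592/2)·log([dilute]/[conc]) = −(0.0592/2)·log(0.027/1.2) = +0.049 V.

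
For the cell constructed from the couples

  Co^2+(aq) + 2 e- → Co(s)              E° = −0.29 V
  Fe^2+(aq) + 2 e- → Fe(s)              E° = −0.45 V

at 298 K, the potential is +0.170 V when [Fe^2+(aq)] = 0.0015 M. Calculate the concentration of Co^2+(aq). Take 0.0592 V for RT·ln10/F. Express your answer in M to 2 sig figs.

The Co²⁺/Co couple has the larger reduction potential, so it is the cathode: E°cell = −0.29 − (−0.45) = +0.16 V and n = 2.
Since E = E° − (0.0592/n)·log Q, log Q = n(E° − E)/0.0592 = −0.338.
Balancing electrons gives Co^2+(aq) + Fe(s) → Co(s) + Fe^2+(aq); thus Q = [Fe^2+(aq)] / [Co^2+(aq)].
Substituting the known concentrations and solving, log [Co^2+(aq)] = −2.486 and [Co^2+(aq)] = 0.0033 M.

0.0033 M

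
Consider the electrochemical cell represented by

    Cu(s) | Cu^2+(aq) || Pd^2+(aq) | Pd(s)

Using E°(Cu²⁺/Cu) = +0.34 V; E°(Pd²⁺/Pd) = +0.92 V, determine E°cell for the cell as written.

By convention the left-hand electrode in cell notation is the anode (oxidation) and the right-hand electrode is the cathode (reduction).
E°cell = E°(right) − E°(left) = +0.92 − (+0.34) = +0.58 V.

+0.58 V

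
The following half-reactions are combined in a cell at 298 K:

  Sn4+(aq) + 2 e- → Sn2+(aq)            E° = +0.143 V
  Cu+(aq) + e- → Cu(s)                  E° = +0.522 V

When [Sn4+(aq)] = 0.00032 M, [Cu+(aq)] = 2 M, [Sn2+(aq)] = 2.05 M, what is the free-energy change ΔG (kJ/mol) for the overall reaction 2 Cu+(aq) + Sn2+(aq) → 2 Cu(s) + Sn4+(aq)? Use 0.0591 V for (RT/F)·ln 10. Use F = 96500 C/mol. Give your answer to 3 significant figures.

−98.3 kJ/mol

With Cu⁺/Cu reduced at the cathode, E°cell = +0.522 − (+0.143) = +0.379 V and n = 2.
Q = [Sn4+(aq)] / ([Cu+(aq)]^2·[Sn2+(aq)]) = 3.9×10^−5, so log Q = −4.409 and E = +0.379 − (0.0591/2)(−4.409) = +0.5093 V.
Then ΔG = −nFE = −2 × 96500 × +0.5093 J/mol = −98.3 kJ/mol.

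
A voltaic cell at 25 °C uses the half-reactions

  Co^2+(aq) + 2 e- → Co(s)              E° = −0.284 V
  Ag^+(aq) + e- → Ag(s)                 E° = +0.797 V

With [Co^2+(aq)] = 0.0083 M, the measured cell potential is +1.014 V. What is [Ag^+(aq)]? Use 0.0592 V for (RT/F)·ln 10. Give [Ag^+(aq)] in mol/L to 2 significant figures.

0.0067 M

The Ag⁺/Ag couple has the larger reduction potential, so it is the cathode: E°cell = +0.797 − (−0.284) = +1.081 V and n = 2.
Since E = E° − (0.0592/n)·log Q, log Q = n(E° − E)/0.0592 = 2.264.
For 2 Ag^+(aq) + Co(s) → 2 Ag(s) + Co^2+(aq), the reaction quotient is Q = [Co^2+(aq)] / [Ag^+(aq)]^2.
Substituting the known concentrations and solving, log [Ag^+(aq)] = −2.172 and [Ag^+(aq)] = 0.0067 M.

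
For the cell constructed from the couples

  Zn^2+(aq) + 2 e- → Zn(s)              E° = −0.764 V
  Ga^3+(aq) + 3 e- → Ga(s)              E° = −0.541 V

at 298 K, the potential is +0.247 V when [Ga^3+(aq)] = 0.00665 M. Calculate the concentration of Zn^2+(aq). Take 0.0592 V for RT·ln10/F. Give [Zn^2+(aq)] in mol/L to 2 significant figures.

Ga³⁺/Ga is the cathode (higher E°); E°cell = −0.541 − (−0.764) = +0.223 V with n = 6.
Since E = E° − (0.0592/n)·log Q, log Q = n(E° − E)/0.0592 = −2.432.
The balanced reaction is 2 Ga^3+(aq) + 3 Zn(s) → 2 Ga(s) + 3 Zn^2+(aq), so Q = [Zn^2+(aq)]^3 / [Ga^3+(aq)]^2.
Solving for the unknown gives log [Zn^2+(aq)] = −2.262, so [Zn^2+(aq)] ≈ 0.0055 M.

0.0055 M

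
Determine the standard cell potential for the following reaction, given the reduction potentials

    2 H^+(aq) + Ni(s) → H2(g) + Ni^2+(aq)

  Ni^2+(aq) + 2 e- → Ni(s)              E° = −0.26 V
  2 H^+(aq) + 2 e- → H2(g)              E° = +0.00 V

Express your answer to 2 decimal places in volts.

+0.26 V

H^+(aq) gains electrons, so the 2H⁺/H₂ couple is the cathode; the Ni²⁺/Ni couple is the anode.
E°cell = E°(cathode) − E°(anode) = +0.00 − (−0.26) = +0.26 V.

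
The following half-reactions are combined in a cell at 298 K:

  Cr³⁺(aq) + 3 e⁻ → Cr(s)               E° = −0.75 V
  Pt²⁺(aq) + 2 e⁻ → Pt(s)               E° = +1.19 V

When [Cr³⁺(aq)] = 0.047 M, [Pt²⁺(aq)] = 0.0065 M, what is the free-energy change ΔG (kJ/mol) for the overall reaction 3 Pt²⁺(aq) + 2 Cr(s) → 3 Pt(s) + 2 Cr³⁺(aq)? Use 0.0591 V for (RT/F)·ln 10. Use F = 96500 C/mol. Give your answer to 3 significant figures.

−1100 kJ/mol

The standard cell potential is +1.19 − (−0.75) = +1.94 V, with n = 6 electrons in the balanced equation.
Q = [Cr³⁺(aq)]^2 / [Pt²⁺(aq)]^3 = 8.04×10^3, so log Q = 3.905 and E = +1.94 − (0.0591/6)(3.905) = +1.9015 V.
ΔG = −nFE = −(6)(96500)(+1.9015) J/mol = −1100 kJ/mol.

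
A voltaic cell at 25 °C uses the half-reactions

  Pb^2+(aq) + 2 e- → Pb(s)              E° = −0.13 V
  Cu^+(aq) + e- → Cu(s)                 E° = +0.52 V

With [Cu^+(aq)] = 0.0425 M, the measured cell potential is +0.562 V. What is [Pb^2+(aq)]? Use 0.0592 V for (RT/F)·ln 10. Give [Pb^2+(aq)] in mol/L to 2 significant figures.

With Cu⁺/Cu at the cathode and Pb²⁺/Pb at the anode, E°cell = +0.52 − (−0.13) = +0.65 V (n = 2).
Since E = E° − (0.0592/n)·log Q, log Q = n(E° − E)/0.0592 = 2.973.
The balanced reaction is 2 Cu^+(aq) + Pb(s) → 2 Cu(s) + Pb^2+(aq), so Q = [Pb^2+(aq)] / [Cu^+(aq)]^2.
Solving for the unknown gives log [Pb^2+(aq)] = 0.230, so [Pb^2+(aq)] ≈ 1.7 M.

1.7 M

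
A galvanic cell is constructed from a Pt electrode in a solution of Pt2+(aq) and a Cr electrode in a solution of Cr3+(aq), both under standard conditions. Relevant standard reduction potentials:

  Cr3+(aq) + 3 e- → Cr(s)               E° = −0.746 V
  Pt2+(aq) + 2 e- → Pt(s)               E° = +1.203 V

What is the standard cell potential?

The Pt²⁺/Pt couple has the higher E°, so Pt ion is reduced (cathode) and Cr is oxidized (anode).
E°cell = E°(cathode) − E°(anode) = +1.203 − (−0.746) = +1.949 V.

+1.949 V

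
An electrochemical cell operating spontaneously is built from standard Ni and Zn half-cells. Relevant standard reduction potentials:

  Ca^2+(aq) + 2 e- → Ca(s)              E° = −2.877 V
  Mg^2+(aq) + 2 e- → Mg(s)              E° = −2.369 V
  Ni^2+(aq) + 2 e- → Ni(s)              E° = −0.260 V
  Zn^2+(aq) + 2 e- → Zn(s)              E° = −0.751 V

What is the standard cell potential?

+0.491 V

The Ni²⁺/Ni couple has the higher E°, so Ni ion is reduced (cathode) and Zn is oxidized (anode).
E°cell = E°(cathode) − E°(anode) = −0.260 − (−0.751) = +0.491 V.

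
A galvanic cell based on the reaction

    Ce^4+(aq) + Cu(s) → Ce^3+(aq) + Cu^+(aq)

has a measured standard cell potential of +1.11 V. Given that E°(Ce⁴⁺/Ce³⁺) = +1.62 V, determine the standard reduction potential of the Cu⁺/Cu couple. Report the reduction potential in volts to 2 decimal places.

In the reaction as written the Ce⁴⁺/Ce³⁺ couple is reduced (cathode) and Cu⁺/Cu is oxidized (anode), so E°cell = E°(Ce⁴⁺/Ce³⁺) − E°(Cu⁺/Cu).
E°(Cu⁺/Cu) = E°(cathode) − E°cell = +1.62 − (+1.11) = +0.51 V.

+0.51 V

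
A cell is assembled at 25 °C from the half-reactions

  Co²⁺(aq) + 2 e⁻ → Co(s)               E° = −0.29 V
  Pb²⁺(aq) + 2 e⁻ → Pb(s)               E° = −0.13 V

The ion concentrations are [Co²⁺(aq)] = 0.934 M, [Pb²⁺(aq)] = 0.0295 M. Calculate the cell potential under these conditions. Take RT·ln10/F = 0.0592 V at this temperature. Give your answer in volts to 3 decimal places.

Pb²⁺/Pb is reduced (cathode, E° = −0.13 V) and Co²⁺/Co is oxidized (anode).
The standard potential is −0.13 − (−0.29) = +0.16 V and the balanced reaction transfers n = 2 electrons.
Balancing gives Pb²⁺(aq) + Co(s) → Pb(s) + Co²⁺(aq); hence Q = [Co²⁺(aq)] / [Pb²⁺(aq)] = 31.7 (log Q = 1.501).
E = E° − (0.0592/n)·log Q = +0.16 − (0.0592/2)(1.501) = +0.116 V.

+0.116 V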